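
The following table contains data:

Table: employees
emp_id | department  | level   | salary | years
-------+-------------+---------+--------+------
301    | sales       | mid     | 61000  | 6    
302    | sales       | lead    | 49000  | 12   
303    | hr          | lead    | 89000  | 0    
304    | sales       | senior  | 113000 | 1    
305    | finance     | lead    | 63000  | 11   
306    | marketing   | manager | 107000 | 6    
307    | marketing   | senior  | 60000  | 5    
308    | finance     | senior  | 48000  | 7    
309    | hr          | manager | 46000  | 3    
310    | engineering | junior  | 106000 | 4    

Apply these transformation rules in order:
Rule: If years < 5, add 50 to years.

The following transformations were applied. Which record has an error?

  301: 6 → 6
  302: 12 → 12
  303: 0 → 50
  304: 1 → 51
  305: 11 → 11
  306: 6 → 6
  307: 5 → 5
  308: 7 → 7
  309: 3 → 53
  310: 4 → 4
Record 310 has an error. The correct transformed value should be 54, not 4.

Step 1: Check each record against the rule
Step 2: Record 310 has years = 4
Step 3: Since 4 < 5, the bonus should have been applied
Step 4: Correct value = 54, but claimed value = 4
Conclusion: Record 310 has the error.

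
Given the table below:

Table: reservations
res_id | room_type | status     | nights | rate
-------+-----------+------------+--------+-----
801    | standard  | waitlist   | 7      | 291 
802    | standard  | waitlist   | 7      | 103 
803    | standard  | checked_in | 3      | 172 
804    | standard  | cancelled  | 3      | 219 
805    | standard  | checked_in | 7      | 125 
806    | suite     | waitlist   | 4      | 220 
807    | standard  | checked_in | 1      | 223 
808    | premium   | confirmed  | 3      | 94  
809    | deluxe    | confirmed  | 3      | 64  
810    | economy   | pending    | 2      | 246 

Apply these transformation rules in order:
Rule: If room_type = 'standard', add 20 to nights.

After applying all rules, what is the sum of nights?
160

Step 1: Count records where room_type = 'standard': 6
Step 2: Total bonus added: 6 × 20 = 120
Step 3: Original sum of nights: 40
Step 4: Final sum = 40 + 120 = 160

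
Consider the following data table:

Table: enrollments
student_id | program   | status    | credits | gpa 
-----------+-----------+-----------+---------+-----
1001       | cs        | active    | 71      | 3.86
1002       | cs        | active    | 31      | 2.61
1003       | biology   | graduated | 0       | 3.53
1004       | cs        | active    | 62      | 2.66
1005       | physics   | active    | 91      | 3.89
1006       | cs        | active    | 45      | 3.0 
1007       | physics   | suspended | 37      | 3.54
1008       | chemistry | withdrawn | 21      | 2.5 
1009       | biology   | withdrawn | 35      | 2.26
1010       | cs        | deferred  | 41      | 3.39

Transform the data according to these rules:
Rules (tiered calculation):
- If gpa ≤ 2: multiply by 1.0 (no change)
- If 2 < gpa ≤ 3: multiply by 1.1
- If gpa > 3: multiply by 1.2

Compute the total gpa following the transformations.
36.19

Step 1: Tier 1 (gpa ≤ 2): 0 records, sum = 0 × 1.0 = 0.0
Step 2: Tier 2 (2 < gpa ≤ 3): 5 records, sum = 13.03 × 1.1 = 14.33
Step 3: Tier 3 (gpa > 3): 5 records, sum = 18.21 × 1.2 = 21.85
Step 4: Final sum = 0.0 + 14.33 + 21.85 = 36.19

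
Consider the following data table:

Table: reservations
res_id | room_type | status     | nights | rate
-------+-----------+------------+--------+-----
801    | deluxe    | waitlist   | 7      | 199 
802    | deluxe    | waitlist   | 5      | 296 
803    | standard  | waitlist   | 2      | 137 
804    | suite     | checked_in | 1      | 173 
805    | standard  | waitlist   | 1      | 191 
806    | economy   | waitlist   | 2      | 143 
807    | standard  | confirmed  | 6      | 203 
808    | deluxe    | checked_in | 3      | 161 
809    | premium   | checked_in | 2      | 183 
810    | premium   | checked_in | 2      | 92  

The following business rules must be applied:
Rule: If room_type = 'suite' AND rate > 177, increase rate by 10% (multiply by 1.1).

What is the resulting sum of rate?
1778

Step 1: Find records where room_type = 'suite' AND rate > 177
Step 2: 0 records match, summing to 0
Step 3: After multiplier: 0 × 1.1 = 0.0
Step 4: Unaffected records sum: 1778
Step 5: Final sum = 0.0 + 1778 = 1778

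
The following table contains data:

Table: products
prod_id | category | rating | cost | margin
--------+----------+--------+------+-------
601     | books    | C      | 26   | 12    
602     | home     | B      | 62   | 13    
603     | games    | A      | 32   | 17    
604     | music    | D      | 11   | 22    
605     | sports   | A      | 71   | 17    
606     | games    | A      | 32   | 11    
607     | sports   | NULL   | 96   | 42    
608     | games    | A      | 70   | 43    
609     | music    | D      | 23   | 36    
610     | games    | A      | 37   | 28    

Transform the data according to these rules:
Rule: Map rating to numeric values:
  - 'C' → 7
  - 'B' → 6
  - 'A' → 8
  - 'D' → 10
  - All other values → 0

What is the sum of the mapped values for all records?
73

Step 1: Apply mapping to each record
Step 2: Count by status:
  'C': 1 records × 7 = 7
  'B': 1 records × 6 = 6
  'A': 5 records × 8 = 40
  'D': 2 records × 10 = 20
Step 3: Sum all mapped values = 73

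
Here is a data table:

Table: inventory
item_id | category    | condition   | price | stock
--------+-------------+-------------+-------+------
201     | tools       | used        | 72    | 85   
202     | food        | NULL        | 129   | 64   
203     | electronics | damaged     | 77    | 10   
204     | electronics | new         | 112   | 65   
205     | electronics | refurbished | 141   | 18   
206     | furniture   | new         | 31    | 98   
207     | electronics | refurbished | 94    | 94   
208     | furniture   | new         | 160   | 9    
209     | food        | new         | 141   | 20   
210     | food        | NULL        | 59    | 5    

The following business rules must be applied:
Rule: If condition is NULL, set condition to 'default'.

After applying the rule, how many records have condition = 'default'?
2

Step 1: Count records where condition IS NULL
Step 2: Found 2 records with NULL condition
Step 3: These records will have condition set to 'default'
Step 4: Records already having condition = 'default': 0
Step 5: Answer: 2 + 0 = 2 records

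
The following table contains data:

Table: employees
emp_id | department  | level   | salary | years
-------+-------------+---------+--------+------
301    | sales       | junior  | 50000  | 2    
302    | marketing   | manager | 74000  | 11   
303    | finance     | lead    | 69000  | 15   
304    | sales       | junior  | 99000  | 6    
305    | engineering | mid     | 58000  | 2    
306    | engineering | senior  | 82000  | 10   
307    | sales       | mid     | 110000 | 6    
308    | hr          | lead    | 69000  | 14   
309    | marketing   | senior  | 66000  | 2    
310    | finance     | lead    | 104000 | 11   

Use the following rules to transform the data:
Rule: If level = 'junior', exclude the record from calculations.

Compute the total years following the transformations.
71

Step 1: Identify records where level = 'junior'
Step 2: The excluded records sum to 8
Step 3: Original total years = 79
Step 4: Remaining total = 79 - 8 = 71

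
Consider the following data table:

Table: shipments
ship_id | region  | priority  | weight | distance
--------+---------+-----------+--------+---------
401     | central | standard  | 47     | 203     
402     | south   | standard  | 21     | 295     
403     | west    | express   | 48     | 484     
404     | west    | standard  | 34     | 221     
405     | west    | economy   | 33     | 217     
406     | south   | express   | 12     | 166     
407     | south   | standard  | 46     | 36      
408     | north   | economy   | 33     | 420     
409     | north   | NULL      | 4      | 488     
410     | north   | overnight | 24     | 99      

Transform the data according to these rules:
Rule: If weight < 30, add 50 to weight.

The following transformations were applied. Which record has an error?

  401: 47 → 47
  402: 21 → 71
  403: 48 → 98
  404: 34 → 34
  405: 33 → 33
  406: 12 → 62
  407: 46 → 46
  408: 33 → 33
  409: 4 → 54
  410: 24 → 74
Record 403 has an error. The correct transformed value should be 48, not 98.

Step 1: Check each record against the rule
Step 2: Record 403 has weight = 48
Step 3: Since 48 >= 30, the bonus should not have been applied
Step 4: Correct value = 48, but claimed value = 98
Conclusion: Record 403 has the error.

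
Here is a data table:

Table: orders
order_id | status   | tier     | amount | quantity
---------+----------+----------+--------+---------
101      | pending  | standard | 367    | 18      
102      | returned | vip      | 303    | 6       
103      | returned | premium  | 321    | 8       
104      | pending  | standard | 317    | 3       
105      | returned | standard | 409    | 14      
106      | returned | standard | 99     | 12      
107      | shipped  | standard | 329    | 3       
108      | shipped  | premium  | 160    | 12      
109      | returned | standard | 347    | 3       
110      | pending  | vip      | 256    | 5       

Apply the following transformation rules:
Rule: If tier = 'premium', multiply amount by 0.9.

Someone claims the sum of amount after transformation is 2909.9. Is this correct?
No, the correct result is 2859.9.

Step 1: Calculate the correct sum after transformation
Step 2: Apply multiplier 0.9 to records where tier = 'premium'
Step 3: Correct result = 2859.9
Step 4: Claimed result = 2909.9
Step 5: 2859.9 ≠ 2909.9
Conclusion: The claimed result is incorrect. The correct answer is 2859.9.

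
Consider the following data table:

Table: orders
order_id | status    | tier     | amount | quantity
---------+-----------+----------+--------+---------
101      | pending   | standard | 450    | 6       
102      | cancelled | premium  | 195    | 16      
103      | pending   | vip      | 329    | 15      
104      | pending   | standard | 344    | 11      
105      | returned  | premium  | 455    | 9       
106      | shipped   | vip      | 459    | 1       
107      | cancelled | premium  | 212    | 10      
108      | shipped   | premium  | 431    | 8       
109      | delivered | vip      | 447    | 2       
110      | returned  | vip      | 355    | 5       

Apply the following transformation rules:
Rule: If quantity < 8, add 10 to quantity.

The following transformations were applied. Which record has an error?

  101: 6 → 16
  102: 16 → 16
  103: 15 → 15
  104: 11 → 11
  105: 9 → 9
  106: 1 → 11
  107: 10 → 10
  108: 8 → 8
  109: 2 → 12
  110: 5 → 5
Record 110 has an error. The correct transformed value should be 15, not 5.

Step 1: Check each record against the rule
Step 2: Record 110 has quantity = 5
Step 3: Since 5 < 8, the bonus should have been applied
Step 4: Correct value = 15, but claimed value = 5
Conclusion: Record 110 has the error.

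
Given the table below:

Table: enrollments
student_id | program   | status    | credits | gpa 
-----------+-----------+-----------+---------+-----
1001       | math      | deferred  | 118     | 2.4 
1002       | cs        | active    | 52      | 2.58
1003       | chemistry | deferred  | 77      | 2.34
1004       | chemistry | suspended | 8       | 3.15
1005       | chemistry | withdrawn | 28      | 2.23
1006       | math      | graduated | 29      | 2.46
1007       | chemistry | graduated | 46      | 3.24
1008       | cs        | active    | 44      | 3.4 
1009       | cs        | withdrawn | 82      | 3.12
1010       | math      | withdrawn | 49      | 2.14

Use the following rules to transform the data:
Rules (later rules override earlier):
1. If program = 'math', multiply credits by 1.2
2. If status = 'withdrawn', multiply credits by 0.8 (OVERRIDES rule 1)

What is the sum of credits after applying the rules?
530.6

Step 1: Rule 2 takes priority for records with status = 'withdrawn'
  - 3 records: 159 × 0.8 = 127.2
Step 2: Rule 1 applies to remaining records with program = 'math'
  - 2 records: 147 × 1.2 = 176.4
Step 3: Other records unchanged: 227
Step 4: Final sum = 127.2 + 176.4 + 227 = 530.6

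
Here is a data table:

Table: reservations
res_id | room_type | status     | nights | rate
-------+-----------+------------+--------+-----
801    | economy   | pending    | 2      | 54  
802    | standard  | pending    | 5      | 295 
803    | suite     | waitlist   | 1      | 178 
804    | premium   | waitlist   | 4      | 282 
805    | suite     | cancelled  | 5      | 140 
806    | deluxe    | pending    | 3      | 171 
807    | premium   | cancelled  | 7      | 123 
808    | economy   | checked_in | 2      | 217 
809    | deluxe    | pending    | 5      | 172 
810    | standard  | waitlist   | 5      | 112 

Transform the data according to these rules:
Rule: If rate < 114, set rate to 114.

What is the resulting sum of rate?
1806

Step 1: 2 records have rate < 114
Step 2: These records originally summed to 166
Step 3: After setting to minimum: 2 × 114 = 228
Step 4: Unaffected records sum: 1578
Step 5: Final sum = 228 + 1578 = 1806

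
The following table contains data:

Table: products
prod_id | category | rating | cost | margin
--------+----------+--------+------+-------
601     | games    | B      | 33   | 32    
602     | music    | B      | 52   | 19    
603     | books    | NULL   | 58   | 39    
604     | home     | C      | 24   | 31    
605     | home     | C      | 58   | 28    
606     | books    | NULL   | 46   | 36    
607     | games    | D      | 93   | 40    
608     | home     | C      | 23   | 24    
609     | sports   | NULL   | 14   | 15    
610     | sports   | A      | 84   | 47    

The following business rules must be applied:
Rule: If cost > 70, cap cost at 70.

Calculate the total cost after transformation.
448

Step 1: 2 records have cost > 70
Step 2: These records originally summed to 177
Step 3: After capping: 2 × 70 = 140
Step 4: Unaffected records sum: 308
Step 5: Final sum = 140 + 308 = 448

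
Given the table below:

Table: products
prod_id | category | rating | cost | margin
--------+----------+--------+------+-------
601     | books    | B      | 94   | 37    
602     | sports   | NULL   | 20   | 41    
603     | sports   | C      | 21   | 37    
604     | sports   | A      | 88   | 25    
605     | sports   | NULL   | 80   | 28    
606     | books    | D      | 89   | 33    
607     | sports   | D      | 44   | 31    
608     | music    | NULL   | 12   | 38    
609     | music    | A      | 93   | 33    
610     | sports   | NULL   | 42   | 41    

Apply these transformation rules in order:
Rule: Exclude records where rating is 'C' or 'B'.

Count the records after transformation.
8

Step 1: Count records to exclude
  - 1 (C) + 1 (B) = 2 records
Step 2: Total records: 10
Step 3: Remaining = 10 - 2 = 8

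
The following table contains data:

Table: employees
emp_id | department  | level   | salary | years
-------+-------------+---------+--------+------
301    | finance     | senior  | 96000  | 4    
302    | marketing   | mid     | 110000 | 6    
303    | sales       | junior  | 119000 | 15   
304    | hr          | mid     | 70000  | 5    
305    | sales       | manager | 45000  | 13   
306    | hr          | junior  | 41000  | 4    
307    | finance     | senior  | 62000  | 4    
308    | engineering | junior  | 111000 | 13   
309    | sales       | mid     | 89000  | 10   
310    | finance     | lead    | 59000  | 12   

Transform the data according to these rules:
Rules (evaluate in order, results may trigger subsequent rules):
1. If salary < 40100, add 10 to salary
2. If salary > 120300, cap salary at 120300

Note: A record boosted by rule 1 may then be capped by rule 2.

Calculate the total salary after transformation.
802000

Step 1: Apply rule 1 to records with salary < 40100
  - 0 records get bonus of 10
  - Of these, 0 records then exceed 120300 and get capped
Step 2: Apply rule 2 to records with salary > 120300
  - 0 records (original) are capped
Step 3: Calculate final sum = 802000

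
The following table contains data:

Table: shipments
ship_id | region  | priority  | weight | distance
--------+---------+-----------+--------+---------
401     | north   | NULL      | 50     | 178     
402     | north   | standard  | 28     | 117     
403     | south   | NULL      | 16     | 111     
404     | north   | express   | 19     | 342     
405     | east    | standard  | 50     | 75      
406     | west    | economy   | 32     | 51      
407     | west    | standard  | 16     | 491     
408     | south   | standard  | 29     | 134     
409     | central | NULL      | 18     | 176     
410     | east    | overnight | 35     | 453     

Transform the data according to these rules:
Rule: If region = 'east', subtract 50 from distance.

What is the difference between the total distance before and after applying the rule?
100

Step 1: Original sum of distance = 2128
Step 2: 2 records have region = 'east'
Step 3: Each affected record changes by -50
Step 4: Total change = 2 × -50 = -100
Step 5: New sum = 2128 + -100 = 2028
Step 6: Difference = |2028 - 2128| = 100
        (Sum decreased by 100)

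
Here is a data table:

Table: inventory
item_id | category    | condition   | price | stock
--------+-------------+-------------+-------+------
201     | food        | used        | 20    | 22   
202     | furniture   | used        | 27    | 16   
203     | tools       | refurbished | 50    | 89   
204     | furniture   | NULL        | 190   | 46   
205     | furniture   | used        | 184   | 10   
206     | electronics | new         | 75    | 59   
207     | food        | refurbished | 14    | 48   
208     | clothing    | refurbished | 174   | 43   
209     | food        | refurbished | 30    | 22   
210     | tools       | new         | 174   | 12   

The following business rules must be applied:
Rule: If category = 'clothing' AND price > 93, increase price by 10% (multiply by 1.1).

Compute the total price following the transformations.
955.4

Step 1: Find records where category = 'clothing' AND price > 93
Step 2: 1 records match, summing to 174
Step 3: After multiplier: 174 × 1.1 = 191.4
Step 4: Unaffected records sum: 764
Step 5: Final sum = 191.4 + 764 = 955.4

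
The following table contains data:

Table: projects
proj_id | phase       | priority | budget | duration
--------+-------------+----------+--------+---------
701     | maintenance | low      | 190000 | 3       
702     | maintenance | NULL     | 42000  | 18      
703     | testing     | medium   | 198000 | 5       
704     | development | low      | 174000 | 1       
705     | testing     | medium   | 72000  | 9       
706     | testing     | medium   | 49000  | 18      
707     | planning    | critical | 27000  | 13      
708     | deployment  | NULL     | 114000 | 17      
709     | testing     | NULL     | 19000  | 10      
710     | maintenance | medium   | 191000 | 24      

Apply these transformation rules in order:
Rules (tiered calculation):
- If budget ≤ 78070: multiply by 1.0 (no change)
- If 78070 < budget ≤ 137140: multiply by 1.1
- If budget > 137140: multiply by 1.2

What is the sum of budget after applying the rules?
1238000.0

Step 1: Tier 1 (budget ≤ 78070): 5 records, sum = 209000 × 1.0 = 209000.0
Step 2: Tier 2 (78070 < budget ≤ 137140): 1 records, sum = 114000 × 1.1 = 125400.0
Step 3: Tier 3 (budget > 137140): 4 records, sum = 753000 × 1.2 = 903600.0
Step 4: Final sum = 209000.0 + 125400.0 + 903600.0 = 1238000.0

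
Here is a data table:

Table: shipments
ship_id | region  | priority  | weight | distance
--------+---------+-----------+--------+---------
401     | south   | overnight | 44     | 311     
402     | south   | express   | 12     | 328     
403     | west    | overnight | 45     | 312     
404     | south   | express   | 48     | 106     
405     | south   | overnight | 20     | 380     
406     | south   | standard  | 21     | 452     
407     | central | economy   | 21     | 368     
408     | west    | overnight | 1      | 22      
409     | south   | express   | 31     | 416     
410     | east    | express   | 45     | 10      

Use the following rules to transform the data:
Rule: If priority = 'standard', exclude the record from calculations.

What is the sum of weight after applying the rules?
267

Step 1: Identify records where priority = 'standard'
Step 2: The excluded records sum to 21
Step 3: Original total weight = 288
Step 4: Remaining total = 288 - 21 = 267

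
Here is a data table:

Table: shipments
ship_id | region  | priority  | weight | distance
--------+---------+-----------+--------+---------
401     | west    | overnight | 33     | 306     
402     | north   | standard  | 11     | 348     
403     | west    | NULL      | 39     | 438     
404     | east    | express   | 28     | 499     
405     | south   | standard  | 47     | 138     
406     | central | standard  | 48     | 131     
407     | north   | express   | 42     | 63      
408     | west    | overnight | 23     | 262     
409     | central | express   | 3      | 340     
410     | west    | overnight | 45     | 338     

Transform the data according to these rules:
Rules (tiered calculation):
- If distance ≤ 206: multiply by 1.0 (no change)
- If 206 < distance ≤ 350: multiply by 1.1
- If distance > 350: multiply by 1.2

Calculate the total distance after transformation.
3209.8

Step 1: Tier 1 (distance ≤ 206): 3 records, sum = 332 × 1.0 = 332.0
Step 2: Tier 2 (206 < distance ≤ 350): 5 records, sum = 1594 × 1.1 = 1753.4
Step 3: Tier 3 (distance > 350): 2 records, sum = 937 × 1.2 = 1124.4
Step 4: Final sum = 332.0 + 1753.4 + 1124.4 = 3209.8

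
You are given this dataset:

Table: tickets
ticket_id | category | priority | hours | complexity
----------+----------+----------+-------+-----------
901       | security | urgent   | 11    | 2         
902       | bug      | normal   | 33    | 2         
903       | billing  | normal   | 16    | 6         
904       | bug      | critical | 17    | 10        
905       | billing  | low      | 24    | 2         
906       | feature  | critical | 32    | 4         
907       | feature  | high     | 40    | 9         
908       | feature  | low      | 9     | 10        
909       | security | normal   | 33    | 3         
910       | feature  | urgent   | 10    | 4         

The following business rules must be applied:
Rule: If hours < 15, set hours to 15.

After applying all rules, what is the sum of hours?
240

Step 1: 3 records have hours < 15
Step 2: These records originally summed to 30
Step 3: After setting to minimum: 3 × 15 = 45
Step 4: Unaffected records sum: 195
Step 5: Final sum = 45 + 195 = 240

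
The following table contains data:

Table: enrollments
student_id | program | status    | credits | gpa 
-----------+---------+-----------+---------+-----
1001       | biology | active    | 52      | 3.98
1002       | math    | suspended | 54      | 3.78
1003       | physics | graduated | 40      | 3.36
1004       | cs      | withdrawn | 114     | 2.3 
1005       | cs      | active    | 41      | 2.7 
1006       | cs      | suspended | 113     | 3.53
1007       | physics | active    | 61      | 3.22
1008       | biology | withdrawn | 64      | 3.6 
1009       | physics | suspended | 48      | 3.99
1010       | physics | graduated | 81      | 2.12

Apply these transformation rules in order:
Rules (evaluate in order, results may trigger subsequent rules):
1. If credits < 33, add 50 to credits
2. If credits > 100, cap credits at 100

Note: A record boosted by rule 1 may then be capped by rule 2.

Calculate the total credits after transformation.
641

Step 1: Apply rule 1 to records with credits < 33
  - 0 records get bonus of 50
  - Of these, 0 records then exceed 100 and get capped
Step 2: Apply rule 2 to records with credits > 100
  - 2 records (original) are capped
Step 3: Calculate final sum = 641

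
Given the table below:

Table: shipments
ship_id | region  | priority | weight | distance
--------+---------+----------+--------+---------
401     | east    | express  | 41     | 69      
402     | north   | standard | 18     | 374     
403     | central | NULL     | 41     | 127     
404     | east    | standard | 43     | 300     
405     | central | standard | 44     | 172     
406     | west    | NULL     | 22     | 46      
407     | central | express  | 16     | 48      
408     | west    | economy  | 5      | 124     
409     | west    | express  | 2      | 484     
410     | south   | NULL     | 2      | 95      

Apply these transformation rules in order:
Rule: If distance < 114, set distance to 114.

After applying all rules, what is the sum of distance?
2037

Step 1: 4 records have distance < 114
Step 2: These records originally summed to 258
Step 3: After setting to minimum: 4 × 114 = 456
Step 4: Unaffected records sum: 1581
Step 5: Final sum = 456 + 1581 = 2037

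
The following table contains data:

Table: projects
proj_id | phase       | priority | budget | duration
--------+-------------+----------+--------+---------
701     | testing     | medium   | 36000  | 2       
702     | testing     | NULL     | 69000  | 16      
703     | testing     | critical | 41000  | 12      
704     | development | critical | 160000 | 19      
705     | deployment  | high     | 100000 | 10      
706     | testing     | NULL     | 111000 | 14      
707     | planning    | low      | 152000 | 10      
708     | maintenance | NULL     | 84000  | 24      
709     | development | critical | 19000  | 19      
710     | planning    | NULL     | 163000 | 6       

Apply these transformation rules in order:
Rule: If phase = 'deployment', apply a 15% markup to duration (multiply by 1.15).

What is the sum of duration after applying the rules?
133.5

Step 1: Records with phase = 'deployment' have total duration = 10
Step 2: Apply multiplier: 10 × 1.15 = 11.5
Step 3: Other records total: 122
Step 4: Final sum = 11.5 + 122 = 133.5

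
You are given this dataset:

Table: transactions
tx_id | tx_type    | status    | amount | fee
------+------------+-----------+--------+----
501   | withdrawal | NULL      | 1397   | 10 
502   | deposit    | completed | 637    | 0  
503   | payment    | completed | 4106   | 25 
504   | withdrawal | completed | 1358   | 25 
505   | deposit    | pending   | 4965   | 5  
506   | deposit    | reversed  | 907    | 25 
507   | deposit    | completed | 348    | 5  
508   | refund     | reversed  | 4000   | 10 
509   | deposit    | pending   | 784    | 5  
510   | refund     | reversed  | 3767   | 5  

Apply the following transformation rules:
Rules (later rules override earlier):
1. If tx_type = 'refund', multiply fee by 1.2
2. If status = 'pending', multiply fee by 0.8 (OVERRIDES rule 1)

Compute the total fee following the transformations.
116.0

Step 1: Rule 2 takes priority for records with status = 'pending'
  - 2 records: 10 × 0.8 = 8.0
Step 2: Rule 1 applies to remaining records with tx_type = 'refund'
  - 2 records: 15 × 1.2 = 18.0
Step 3: Other records unchanged: 90
Step 4: Final sum = 8.0 + 18.0 + 90 = 116.0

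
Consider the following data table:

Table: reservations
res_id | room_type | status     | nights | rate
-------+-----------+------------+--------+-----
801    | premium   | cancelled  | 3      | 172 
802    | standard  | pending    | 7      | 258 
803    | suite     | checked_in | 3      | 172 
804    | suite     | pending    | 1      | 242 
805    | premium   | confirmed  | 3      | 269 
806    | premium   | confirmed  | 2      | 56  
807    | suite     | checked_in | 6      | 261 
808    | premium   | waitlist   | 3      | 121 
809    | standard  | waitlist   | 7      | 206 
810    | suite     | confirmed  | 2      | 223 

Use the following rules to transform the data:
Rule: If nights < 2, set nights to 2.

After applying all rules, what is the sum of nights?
38

Step 1: 1 records have nights < 2
Step 2: These records originally summed to 1
Step 3: After setting to minimum: 1 × 2 = 2
Step 4: Unaffected records sum: 36
Step 5: Final sum = 2 + 36 = 38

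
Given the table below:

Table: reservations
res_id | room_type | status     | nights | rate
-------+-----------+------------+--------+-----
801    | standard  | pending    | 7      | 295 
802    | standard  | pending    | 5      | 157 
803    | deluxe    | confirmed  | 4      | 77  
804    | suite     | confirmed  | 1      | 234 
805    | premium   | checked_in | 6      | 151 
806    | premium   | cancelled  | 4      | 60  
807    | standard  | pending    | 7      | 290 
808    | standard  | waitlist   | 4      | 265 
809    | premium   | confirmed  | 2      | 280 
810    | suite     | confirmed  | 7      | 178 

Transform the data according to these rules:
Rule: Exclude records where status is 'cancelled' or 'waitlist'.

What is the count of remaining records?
8

Step 1: Count records to exclude
  - 1 (cancelled) + 1 (waitlist) = 2 records
Step 2: Total records: 10
Step 3: Remaining = 10 - 2 = 8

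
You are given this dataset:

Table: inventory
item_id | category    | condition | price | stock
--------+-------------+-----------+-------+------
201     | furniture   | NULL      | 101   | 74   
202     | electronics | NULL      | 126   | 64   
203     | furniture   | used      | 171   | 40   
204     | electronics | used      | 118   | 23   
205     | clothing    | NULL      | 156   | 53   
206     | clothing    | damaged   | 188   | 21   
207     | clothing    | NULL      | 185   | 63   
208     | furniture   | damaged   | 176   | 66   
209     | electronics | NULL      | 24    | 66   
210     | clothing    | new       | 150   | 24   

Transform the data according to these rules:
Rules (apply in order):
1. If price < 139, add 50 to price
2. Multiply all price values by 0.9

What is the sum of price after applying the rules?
1435.5

Step 1: Apply Rule 1 - Add 50 to records with price < 139
  - 4 records affected: 369 + (4 × 50) = 569
  - Unaffected records: 1026
  - Sum after Rule 1: 1595
Step 2: Apply Rule 2 - Multiply all by 0.9
  - 1595 × 0.9 = 1435.5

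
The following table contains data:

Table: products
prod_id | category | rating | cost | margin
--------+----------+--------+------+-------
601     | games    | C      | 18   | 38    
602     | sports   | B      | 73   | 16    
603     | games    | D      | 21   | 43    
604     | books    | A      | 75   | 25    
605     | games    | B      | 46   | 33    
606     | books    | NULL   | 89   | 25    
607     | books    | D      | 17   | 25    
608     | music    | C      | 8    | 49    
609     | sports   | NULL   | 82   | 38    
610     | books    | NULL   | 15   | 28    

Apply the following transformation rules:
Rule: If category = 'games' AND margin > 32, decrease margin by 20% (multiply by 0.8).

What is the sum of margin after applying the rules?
297.2

Step 1: Find records where category = 'games' AND margin > 32
Step 2: 3 records match, summing to 114
Step 3: After multiplier: 114 × 0.8 = 91.2
Step 4: Unaffected records sum: 206
Step 5: Final sum = 91.2 + 206 = 297.2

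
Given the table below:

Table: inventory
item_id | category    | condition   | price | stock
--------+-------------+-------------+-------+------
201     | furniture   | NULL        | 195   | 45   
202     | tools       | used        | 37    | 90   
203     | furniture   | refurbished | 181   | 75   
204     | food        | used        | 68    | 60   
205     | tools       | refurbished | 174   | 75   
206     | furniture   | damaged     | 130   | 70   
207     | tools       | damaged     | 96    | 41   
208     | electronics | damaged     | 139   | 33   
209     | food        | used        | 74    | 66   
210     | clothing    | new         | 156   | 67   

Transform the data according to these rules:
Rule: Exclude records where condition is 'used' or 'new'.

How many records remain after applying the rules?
6

Step 1: Count records to exclude
  - 3 (used) + 1 (new) = 4 records
Step 2: Total records: 10
Step 3: Remaining = 10 - 4 = 6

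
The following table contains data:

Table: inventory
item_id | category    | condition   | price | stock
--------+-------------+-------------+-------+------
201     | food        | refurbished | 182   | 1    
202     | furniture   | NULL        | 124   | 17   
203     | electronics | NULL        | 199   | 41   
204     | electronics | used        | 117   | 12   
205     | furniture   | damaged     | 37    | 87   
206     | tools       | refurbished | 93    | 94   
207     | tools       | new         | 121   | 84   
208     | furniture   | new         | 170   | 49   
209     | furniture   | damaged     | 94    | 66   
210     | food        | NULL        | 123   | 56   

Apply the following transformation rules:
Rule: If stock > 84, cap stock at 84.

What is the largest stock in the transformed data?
84

Step 1: Original maximum stock = 94
Step 2: Apply cap at 84
Step 3: 2 records had stock > 84 and were capped
Step 4: Maximum after transformation = 84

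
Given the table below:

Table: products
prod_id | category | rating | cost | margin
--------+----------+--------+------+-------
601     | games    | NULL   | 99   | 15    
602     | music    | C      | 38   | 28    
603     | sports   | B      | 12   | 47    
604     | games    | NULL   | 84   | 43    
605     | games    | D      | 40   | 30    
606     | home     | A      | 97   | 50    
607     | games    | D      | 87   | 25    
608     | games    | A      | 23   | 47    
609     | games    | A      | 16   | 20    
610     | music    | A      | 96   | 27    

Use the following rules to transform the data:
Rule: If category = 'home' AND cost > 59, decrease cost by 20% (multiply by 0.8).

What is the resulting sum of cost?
572.6

Step 1: Find records where category = 'home' AND cost > 59
Step 2: 1 records match, summing to 97
Step 3: After multiplier: 97 × 0.8 = 77.6
Step 4: Unaffected records sum: 495
Step 5: Final sum = 77.6 + 495 = 572.6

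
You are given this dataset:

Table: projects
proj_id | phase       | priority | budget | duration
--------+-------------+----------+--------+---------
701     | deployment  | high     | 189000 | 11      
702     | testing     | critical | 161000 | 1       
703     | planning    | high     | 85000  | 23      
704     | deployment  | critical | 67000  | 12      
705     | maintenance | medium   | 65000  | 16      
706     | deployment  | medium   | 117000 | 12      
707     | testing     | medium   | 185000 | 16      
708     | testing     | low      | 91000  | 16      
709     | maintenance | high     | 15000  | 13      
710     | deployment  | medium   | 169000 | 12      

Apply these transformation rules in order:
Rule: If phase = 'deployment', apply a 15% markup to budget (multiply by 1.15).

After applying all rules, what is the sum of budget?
1225300.0

Step 1: Records with phase = 'deployment' have total budget = 542000
Step 2: Apply multiplier: 542000 × 1.15 = 623300.0
Step 3: Other records total: 602000
Step 4: Final sum = 623300.0 + 602000 = 1225300.0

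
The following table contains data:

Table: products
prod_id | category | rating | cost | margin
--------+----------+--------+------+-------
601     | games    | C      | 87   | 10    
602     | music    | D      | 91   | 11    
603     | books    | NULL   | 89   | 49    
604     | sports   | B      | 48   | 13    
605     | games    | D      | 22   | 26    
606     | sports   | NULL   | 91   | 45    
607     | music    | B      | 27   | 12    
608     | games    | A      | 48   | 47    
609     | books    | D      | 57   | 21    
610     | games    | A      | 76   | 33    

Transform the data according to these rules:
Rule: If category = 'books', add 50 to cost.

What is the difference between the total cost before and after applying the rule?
100

Step 1: Original sum of cost = 636
Step 2: 2 records have category = 'books'
Step 3: Each affected record changes by 50
Step 4: Total change = 2 × 50 = 100
Step 5: New sum = 636 + 100 = 736
Step 6: Difference = |736 - 636| = 100
        (Sum increased by 100)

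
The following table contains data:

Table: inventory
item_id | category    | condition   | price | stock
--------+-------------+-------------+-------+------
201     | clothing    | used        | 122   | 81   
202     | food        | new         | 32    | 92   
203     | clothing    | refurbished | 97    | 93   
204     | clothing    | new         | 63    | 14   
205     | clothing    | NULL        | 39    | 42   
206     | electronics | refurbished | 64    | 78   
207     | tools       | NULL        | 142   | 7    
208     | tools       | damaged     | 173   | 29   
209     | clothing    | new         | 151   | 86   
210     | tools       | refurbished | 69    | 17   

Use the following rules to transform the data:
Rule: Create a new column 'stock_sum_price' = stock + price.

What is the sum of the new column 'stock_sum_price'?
1491

Step 1: For each record, compute stock + price
Example calculations:
  81 + 122 = 203
  92 + 32 = 124
  93 + 97 = 190
  ...
Step 2: Sum all derived values
Step 3: Total = 1491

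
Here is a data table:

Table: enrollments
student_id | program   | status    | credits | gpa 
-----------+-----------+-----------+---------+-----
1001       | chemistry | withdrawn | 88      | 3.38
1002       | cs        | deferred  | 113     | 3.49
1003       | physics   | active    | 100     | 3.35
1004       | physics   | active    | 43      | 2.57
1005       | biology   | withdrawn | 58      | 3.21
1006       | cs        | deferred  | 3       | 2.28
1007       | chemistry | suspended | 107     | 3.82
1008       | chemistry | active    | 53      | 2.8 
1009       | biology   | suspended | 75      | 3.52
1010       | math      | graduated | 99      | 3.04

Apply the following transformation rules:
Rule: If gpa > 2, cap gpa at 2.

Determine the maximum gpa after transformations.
2

Step 1: Original maximum gpa = 3.82
Step 2: Apply cap at 2
Step 3: 10 records had gpa > 2 and were capped
Step 4: Maximum after transformation = 2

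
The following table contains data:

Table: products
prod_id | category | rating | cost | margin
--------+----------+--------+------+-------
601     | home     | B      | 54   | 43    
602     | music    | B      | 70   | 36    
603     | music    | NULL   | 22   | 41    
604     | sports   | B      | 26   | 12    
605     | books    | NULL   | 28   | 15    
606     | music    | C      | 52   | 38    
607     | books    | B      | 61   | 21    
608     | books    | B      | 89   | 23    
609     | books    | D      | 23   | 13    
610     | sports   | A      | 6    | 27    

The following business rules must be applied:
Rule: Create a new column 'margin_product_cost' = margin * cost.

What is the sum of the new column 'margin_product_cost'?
12241

Step 1: For each record, compute margin * cost
Example calculations:
  43 * 54 = 2322
  36 * 70 = 2520
  41 * 22 = 902
  ...
Step 2: Sum all derived values
Step 3: Total = 12241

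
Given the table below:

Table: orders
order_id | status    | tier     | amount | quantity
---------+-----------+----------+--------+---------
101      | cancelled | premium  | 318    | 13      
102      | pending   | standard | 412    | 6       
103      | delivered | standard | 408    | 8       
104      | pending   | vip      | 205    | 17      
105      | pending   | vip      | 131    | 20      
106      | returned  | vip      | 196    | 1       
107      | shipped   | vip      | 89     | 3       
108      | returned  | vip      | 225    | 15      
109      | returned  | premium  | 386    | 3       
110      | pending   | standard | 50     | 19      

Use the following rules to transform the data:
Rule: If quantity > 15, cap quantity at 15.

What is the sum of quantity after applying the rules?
94

Step 1: 3 records have quantity > 15
Step 2: These records originally summed to 56
Step 3: After capping: 3 × 15 = 45
Step 4: Unaffected records sum: 49
Step 5: Final sum = 45 + 49 = 94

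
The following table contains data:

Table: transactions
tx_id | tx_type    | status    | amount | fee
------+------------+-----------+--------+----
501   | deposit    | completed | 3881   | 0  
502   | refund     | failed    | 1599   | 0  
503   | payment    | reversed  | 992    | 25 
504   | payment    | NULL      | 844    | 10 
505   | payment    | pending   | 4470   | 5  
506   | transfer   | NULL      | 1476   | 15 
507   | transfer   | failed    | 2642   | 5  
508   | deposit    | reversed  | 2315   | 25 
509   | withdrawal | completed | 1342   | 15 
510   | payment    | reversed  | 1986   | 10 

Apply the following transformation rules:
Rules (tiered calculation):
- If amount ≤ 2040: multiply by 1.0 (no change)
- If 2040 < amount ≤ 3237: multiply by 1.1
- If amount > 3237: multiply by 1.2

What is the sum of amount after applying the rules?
23712.9

Step 1: Tier 1 (amount ≤ 2040): 6 records, sum = 8239 × 1.0 = 8239.0
Step 2: Tier 2 (2040 < amount ≤ 3237): 2 records, sum = 4957 × 1.1 = 5452.7
Step 3: Tier 3 (amount > 3237): 2 records, sum = 8351 × 1.2 = 10021.2
Step 4: Final sum = 8239.0 + 5452.7 + 10021.2 = 23712.9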